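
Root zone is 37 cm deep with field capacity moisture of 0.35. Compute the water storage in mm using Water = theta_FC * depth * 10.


Step 1: Water (mm) = theta_FC * depth (cm) * 10
Step 2: Water = 0.35 * 37 * 10
Step 3: Water = 129.5 mm

129.5


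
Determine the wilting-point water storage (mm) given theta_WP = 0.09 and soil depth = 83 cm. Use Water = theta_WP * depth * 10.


Step 1: Water (mm) = theta_WP * depth * 10
Step 2: Water = 0.09 * 83 * 10
Step 3: Water = 74.7 mm

74.7


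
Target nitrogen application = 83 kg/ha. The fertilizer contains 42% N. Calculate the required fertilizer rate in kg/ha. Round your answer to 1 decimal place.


Step 1: Fertilizer rate = target N / (N content / 100)
Step 2: Rate = 83 / (42 / 100)
Step 3: Rate = 83 / 0.42
Step 4: Rate = 197.6 kg/ha

197.6


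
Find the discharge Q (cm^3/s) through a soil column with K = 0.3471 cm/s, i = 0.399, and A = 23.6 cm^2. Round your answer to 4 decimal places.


Step 1: Apply Darcy's law: Q = K * i * A
Step 2: Q = 0.3471 * 0.399 * 23.6
Step 3: Q = 3.2684 cm^3/s

3.2684


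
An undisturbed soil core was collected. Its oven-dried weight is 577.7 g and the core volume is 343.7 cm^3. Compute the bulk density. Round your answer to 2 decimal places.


Step 1: Identify the formula: BD = dry mass / volume
Step 2: Substitute values: BD = 577.7 / 343.7
Step 3: BD = 1.68 g/cm^3

1.68


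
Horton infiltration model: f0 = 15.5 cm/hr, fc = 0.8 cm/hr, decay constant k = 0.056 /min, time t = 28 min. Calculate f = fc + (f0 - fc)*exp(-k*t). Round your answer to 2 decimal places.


Step 1: f = fc + (f0 - fc) * exp(-k * t)
Step 2: exp(-0.056 * 28) = 0.208462
Step 3: f = 0.8 + (15.5 - 0.8) * 0.208462
Step 4: f = 0.8 + 14.7 * 0.208462
Step 5: f = 3.86 cm/hr

3.86


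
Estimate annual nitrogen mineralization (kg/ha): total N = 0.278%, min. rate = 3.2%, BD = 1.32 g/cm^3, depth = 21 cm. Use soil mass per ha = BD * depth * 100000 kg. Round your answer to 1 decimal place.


Step 1: Soil mass per ha = BD * depth * 100000 = 1.32 * 21 * 100000 = 2772000 kg
Step 2: Total N pool = soil mass * N%/100 = 2772000 * 0.278/100 = 7706.16 kg/ha
Step 3: N mineralized = N pool * rate%/100 = 7706.16 * 3.2/100 = 246.6 kg/ha/yr

246.6


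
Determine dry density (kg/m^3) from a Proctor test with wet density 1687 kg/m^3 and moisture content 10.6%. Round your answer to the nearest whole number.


Step 1: Dry density = wet density / (1 + w/100)
Step 2: Dry density = 1687 / (1 + 10.6/100)
Step 3: Dry density = 1687 / 1.106
Step 4: Dry density = 1525 kg/m^3

1525


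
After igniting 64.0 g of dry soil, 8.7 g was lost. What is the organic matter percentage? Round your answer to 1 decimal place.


Step 1: OM% = 100 * LOI / sample mass
Step 2: OM = 100 * 8.7 / 64.0
Step 3: OM = 13.6%

13.6


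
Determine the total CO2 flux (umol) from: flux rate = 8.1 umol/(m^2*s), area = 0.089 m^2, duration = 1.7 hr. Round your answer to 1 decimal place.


Step 1: Convert time to seconds: 1.7 hr * 3600 = 6120.0 s
Step 2: Total = flux * area * time_s
Step 3: Total = 8.1 * 0.089 * 6120.0
Step 4: Total = 4411.9 umol

4411.9


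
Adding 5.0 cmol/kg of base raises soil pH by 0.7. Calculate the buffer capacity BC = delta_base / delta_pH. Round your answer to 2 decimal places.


Step 1: BC = change in base / change in pH
Step 2: BC = 5.0 / 0.7
Step 3: BC = 7.14 cmol/(kg*pH unit)

7.14


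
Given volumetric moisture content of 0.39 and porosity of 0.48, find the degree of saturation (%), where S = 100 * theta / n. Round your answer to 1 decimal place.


Step 1: S = 100 * theta_v / n
Step 2: S = 100 * 0.39 / 0.48
Step 3: S = 81.3%

81.3


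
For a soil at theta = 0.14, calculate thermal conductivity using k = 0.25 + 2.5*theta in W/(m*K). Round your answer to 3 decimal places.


Step 1: k = 0.25 + 2.5 * theta
Step 2: k = 0.25 + 2.5 * 0.14
Step 3: k = 0.25 + 0.35
Step 4: k = 0.6 W/(m*K)

0.6


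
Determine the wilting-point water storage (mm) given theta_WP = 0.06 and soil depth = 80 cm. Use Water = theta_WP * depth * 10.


Step 1: Water (mm) = theta_WP * depth * 10
Step 2: Water = 0.06 * 80 * 10
Step 3: Water = 48.0 mm

48.0


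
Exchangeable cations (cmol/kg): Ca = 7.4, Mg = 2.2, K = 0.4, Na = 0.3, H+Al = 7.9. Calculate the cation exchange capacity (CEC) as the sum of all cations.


Step 1: CEC = Ca + Mg + K + Na + (H+Al)
Step 2: CEC = 7.4 + 2.2 + 0.4 + 0.3 + 7.9
Step 3: CEC = 18.2 cmol/kg

18.2


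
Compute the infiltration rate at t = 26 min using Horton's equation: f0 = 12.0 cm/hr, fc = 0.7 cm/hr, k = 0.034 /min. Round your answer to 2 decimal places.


Step 1: f = fc + (f0 - fc) * exp(-k * t)
Step 2: exp(-0.034 * 26) = 0.413127
Step 3: f = 0.7 + (12.0 - 0.7) * 0.413127
Step 4: f = 0.7 + 11.3 * 0.413127
Step 5: f = 5.37 cm/hr

5.37


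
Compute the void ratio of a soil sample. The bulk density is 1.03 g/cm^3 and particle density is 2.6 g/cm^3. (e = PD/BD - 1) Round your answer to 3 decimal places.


Step 1: e = PD / BD - 1
Step 2: e = 2.6 / 1.03 - 1
Step 3: e = 2.52427 - 1
Step 4: e = 1.524

1.524


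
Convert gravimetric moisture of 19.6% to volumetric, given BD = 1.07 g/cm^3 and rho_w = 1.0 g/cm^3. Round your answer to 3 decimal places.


Step 1: theta = (w / 100) * BD / rho_w
Step 2: theta = (19.6 / 100) * 1.07 / 1.0
Step 3: theta = 0.196 * 1.07
Step 4: theta = 0.21

0.21


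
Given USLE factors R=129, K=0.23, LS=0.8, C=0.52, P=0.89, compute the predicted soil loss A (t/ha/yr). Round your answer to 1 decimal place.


Step 1: A = R * K * LS * C * P
Step 2: R * K = 129 * 0.23 = 29.67
Step 3: (R*K) * LS = 29.67 * 0.8 = 23.736
Step 4: * C * P = 23.736 * 0.52 * 0.89 = 11.0
Step 5: A = 11.0 t/(ha*yr)

11.0


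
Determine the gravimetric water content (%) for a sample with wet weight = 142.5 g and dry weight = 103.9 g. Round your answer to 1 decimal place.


Step 1: Water mass = wet - dry = 142.5 - 103.9 = 38.6 g
Step 2: w = 100 * water mass / dry mass
Step 3: w = 100 * 38.6 / 103.9 = 37.2%

37.2


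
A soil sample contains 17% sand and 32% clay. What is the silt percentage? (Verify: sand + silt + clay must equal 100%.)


Step 1: sand + silt + clay = 100%
Step 2: silt = 100 - sand - clay
Step 3: silt = 100 - 17 - 32
Step 4: silt = 51%

51


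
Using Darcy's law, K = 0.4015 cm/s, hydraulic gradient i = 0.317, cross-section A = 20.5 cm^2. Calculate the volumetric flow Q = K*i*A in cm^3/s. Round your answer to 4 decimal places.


Step 1: Apply Darcy's law: Q = K * i * A
Step 2: Q = 0.4015 * 0.317 * 20.5
Step 3: Q = 2.6091 cm^3/s

2.6091


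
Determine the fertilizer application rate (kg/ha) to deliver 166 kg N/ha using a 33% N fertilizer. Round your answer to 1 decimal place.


Step 1: Fertilizer rate = target N / (N content / 100)
Step 2: Rate = 166 / (33 / 100)
Step 3: Rate = 166 / 0.33
Step 4: Rate = 503.0 kg/ha

503.0


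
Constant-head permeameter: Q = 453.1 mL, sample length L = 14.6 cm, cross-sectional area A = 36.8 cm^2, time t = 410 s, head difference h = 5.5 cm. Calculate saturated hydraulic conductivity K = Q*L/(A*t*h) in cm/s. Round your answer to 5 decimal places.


Step 1: K = Q * L / (A * t * h)
Step 2: Numerator = 453.1 * 14.6 = 6615.26
Step 3: Denominator = 36.8 * 410 * 5.5 = 82984.0
Step 4: K = 6615.26 / 82984.0 = 0.07972 cm/s

0.07972


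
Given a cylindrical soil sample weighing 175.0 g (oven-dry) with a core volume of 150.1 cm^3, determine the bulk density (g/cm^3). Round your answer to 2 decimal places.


Step 1: Identify the formula: BD = dry mass / volume
Step 2: Substitute values: BD = 175.0 / 150.1
Step 3: BD = 1.17 g/cm^3

1.17


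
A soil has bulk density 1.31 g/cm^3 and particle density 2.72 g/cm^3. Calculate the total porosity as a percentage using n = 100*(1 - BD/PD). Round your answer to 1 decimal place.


Step 1: Formula: n = 100 * (1 - BD / PD)
Step 2: n = 100 * (1 - 1.31 / 2.72)
Step 3: n = 100 * (1 - 0.48162)
Step 4: n = 51.8%

51.8


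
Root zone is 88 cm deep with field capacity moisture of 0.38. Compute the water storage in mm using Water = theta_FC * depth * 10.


Step 1: Water (mm) = theta_FC * depth (cm) * 10
Step 2: Water = 0.38 * 88 * 10
Step 3: Water = 334.4 mm

334.4


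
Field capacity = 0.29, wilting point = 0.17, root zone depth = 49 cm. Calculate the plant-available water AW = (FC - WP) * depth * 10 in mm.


Step 1: Available water = (FC - WP) * depth * 10
Step 2: AW = (0.29 - 0.17) * 49 * 10
Step 3: AW = 0.12 * 49 * 10
Step 4: AW = 58.8 mm

58.8


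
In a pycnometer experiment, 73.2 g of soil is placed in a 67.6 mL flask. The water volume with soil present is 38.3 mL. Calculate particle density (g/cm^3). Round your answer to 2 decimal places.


Step 1: Volume of solids = flask volume - water volume with soil
Step 2: V_solids = 67.6 - 38.3 = 29.3 mL
Step 3: Particle density = mass / V_solids = 73.2 / 29.3 = 2.5 g/cm^3

2.5


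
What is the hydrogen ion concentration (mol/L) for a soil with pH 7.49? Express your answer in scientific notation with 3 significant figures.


Step 1: [H+] = 10^(-pH)
Step 2: [H+] = 10^(-7.49)
Step 3: [H+] = 3.24e-08 mol/L

3.24e-08


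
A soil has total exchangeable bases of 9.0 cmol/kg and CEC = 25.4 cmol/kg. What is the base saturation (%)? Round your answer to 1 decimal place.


Step 1: BS = 100 * (sum of bases) / CEC
Step 2: BS = 100 * 9.0 / 25.4
Step 3: BS = 35.4%

35.4


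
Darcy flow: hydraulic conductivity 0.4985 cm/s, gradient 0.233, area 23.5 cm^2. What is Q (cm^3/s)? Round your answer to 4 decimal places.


Step 1: Apply Darcy's law: Q = K * i * A
Step 2: Q = 0.4985 * 0.233 * 23.5
Step 3: Q = 2.7295 cm^3/s

2.7295


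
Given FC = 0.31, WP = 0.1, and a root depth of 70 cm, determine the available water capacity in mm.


Step 1: Available water = (FC - WP) * depth * 10
Step 2: AW = (0.31 - 0.1) * 70 * 10
Step 3: AW = 0.21 * 70 * 10
Step 4: AW = 147.0 mm

147.0


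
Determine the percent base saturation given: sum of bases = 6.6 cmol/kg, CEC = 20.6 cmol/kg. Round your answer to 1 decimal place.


Step 1: BS = 100 * (sum of bases) / CEC
Step 2: BS = 100 * 6.6 / 20.6
Step 3: BS = 32.0%

32.0


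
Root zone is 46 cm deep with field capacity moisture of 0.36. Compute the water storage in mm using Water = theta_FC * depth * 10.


Step 1: Water (mm) = theta_FC * depth (cm) * 10
Step 2: Water = 0.36 * 46 * 10
Step 3: Water = 165.6 mm

165.6


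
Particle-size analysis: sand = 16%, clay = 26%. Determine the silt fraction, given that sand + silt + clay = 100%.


Step 1: sand + silt + clay = 100%
Step 2: silt = 100 - sand - clay
Step 3: silt = 100 - 16 - 26
Step 4: silt = 58%

58


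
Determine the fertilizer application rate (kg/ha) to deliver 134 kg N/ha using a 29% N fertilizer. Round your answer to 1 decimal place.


Step 1: Fertilizer rate = target N / (N content / 100)
Step 2: Rate = 134 / (29 / 100)
Step 3: Rate = 134 / 0.29
Step 4: Rate = 462.1 kg/ha

462.1


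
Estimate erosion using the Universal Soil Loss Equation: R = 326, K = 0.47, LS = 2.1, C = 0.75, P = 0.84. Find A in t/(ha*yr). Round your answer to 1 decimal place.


Step 1: A = R * K * LS * C * P
Step 2: R * K = 326 * 0.47 = 153.22
Step 3: (R*K) * LS = 153.22 * 2.1 = 321.762
Step 4: * C * P = 321.762 * 0.75 * 0.84 = 202.7
Step 5: A = 202.7 t/(ha*yr)

202.7


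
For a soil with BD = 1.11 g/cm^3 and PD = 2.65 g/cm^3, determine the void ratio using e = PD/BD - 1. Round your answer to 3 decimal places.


Step 1: e = PD / BD - 1
Step 2: e = 2.65 / 1.11 - 1
Step 3: e = 2.38739 - 1
Step 4: e = 1.387

1.387


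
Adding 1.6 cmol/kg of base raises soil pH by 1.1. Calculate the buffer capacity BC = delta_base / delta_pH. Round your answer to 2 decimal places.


Step 1: BC = change in base / change in pH
Step 2: BC = 1.6 / 1.1
Step 3: BC = 1.45 cmol/(kg*pH unit)

1.45


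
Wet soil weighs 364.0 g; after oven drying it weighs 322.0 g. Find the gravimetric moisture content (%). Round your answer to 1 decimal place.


Step 1: Water mass = wet - dry = 364.0 - 322.0 = 42.0 g
Step 2: w = 100 * water mass / dry mass
Step 3: w = 100 * 42.0 / 322.0 = 13.0%

13.0


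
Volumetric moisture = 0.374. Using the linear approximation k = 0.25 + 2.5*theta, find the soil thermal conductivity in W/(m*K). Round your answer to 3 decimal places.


Step 1: k = 0.25 + 2.5 * theta
Step 2: k = 0.25 + 2.5 * 0.374
Step 3: k = 0.25 + 0.935
Step 4: k = 1.185 W/(m*K)

1.185


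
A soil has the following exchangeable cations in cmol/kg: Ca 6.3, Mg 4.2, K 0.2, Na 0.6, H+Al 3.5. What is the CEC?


Step 1: CEC = Ca + Mg + K + Na + (H+Al)
Step 2: CEC = 6.3 + 4.2 + 0.2 + 0.6 + 3.5
Step 3: CEC = 14.8 cmol/kg

14.8


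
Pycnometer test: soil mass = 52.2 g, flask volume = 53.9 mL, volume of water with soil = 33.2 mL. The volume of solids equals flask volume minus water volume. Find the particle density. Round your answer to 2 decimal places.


Step 1: Volume of solids = flask volume - water volume with soil
Step 2: V_solids = 53.9 - 33.2 = 20.7 mL
Step 3: Particle density = mass / V_solids = 52.2 / 20.7 = 2.52 g/cm^3

2.52


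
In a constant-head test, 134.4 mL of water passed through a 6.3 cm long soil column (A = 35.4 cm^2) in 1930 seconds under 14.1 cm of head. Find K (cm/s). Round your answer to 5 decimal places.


Step 1: K = Q * L / (A * t * h)
Step 2: Numerator = 134.4 * 6.3 = 846.72
Step 3: Denominator = 35.4 * 1930 * 14.1 = 963340.2
Step 4: K = 846.72 / 963340.2 = 0.00088 cm/s

0.00088


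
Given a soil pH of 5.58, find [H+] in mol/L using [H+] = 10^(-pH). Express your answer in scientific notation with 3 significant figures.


Step 1: [H+] = 10^(-pH)
Step 2: [H+] = 10^(-5.58)
Step 3: [H+] = 2.63e-06 mol/L

2.63e-06


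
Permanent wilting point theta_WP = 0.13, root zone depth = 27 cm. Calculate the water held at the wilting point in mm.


Step 1: Water (mm) = theta_WP * depth * 10
Step 2: Water = 0.13 * 27 * 10
Step 3: Water = 35.1 mm

35.1


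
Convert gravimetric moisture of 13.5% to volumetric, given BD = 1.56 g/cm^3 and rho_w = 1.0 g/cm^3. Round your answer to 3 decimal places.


Step 1: theta = (w / 100) * BD / rho_w
Step 2: theta = (13.5 / 100) * 1.56 / 1.0
Step 3: theta = 0.135 * 1.56
Step 4: theta = 0.211

0.211


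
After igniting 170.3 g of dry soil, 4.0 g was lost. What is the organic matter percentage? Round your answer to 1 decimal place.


Step 1: OM% = 100 * LOI / sample mass
Step 2: OM = 100 * 4.0 / 170.3
Step 3: OM = 2.3%

2.3


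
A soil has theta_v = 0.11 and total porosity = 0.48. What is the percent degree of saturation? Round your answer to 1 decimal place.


Step 1: S = 100 * theta_v / n
Step 2: S = 100 * 0.11 / 0.48
Step 3: S = 22.9%

22.9


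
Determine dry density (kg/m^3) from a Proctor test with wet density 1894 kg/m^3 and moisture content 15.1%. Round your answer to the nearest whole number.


Step 1: Dry density = wet density / (1 + w/100)
Step 2: Dry density = 1894 / (1 + 15.1/100)
Step 3: Dry density = 1894 / 1.151
Step 4: Dry density = 1646 kg/m^3

1646


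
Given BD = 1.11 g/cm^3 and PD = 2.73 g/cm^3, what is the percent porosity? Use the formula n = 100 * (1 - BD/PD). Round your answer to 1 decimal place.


Step 1: Formula: n = 100 * (1 - BD / PD)
Step 2: n = 100 * (1 - 1.11 / 2.73)
Step 3: n = 100 * (1 - 0.40659)
Step 4: n = 59.3%

59.3


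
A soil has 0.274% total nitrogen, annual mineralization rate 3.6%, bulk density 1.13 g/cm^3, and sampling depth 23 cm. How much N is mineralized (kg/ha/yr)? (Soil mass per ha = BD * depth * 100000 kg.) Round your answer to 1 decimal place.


Step 1: Soil mass per ha = BD * depth * 100000 = 1.13 * 23 * 100000 = 2599000 kg
Step 2: Total N pool = soil mass * N%/100 = 2599000 * 0.274/100 = 7121.26 kg/ha
Step 3: N mineralized = N pool * rate%/100 = 7121.26 * 3.6/100 = 256.4 kg/ha/yr

256.4


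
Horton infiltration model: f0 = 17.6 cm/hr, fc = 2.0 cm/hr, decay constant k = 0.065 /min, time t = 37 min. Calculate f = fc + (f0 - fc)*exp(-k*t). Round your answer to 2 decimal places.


Step 1: f = fc + (f0 - fc) * exp(-k * t)
Step 2: exp(-0.065 * 37) = 0.090265
Step 3: f = 2.0 + (17.6 - 2.0) * 0.090265
Step 4: f = 2.0 + 15.6 * 0.090265
Step 5: f = 3.41 cm/hr

3.41


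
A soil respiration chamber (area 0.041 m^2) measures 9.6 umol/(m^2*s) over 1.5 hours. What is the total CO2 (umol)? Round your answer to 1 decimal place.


Step 1: Convert time to seconds: 1.5 hr * 3600 = 5400.0 s
Step 2: Total = flux * area * time_s
Step 3: Total = 9.6 * 0.041 * 5400.0
Step 4: Total = 2125.4 umol

2125.4


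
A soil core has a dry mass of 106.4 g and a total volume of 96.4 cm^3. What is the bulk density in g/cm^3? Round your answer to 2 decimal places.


Step 1: Identify the formula: BD = dry mass / volume
Step 2: Substitute values: BD = 106.4 / 96.4
Step 3: BD = 1.1 g/cm^3

1.1


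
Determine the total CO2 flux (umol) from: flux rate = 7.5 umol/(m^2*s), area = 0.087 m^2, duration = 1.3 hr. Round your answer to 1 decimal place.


Step 1: Convert time to seconds: 1.3 hr * 3600 = 4680.0 s
Step 2: Total = flux * area * time_s
Step 3: Total = 7.5 * 0.087 * 4680.0
Step 4: Total = 3053.7 umol

3053.7


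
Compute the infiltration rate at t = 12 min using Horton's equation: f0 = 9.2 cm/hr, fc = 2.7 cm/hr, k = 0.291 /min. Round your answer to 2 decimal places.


Step 1: f = fc + (f0 - fc) * exp(-k * t)
Step 2: exp(-0.291 * 12) = 0.03044
Step 3: f = 2.7 + (9.2 - 2.7) * 0.03044
Step 4: f = 2.7 + 6.5 * 0.03044
Step 5: f = 2.9 cm/hr

2.9


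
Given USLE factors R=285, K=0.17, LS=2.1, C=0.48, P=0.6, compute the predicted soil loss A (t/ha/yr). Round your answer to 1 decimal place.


Step 1: A = R * K * LS * C * P
Step 2: R * K = 285 * 0.17 = 48.45
Step 3: (R*K) * LS = 48.45 * 2.1 = 101.745
Step 4: * C * P = 101.745 * 0.48 * 0.6 = 29.3
Step 5: A = 29.3 t/(ha*yr)

29.3


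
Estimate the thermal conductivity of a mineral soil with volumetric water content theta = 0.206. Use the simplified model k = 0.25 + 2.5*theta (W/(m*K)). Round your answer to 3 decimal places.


Step 1: k = 0.25 + 2.5 * theta
Step 2: k = 0.25 + 2.5 * 0.206
Step 3: k = 0.25 + 0.515
Step 4: k = 0.765 W/(m*K)

0.765


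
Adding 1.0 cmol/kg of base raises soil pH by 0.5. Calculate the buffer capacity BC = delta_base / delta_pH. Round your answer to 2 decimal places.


Step 1: BC = change in base / change in pH
Step 2: BC = 1.0 / 0.5
Step 3: BC = 2.0 cmol/(kg*pH unit)

2.0


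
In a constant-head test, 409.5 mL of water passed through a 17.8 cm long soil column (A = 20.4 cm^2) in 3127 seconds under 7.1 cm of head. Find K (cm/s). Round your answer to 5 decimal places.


Step 1: K = Q * L / (A * t * h)
Step 2: Numerator = 409.5 * 17.8 = 7289.1
Step 3: Denominator = 20.4 * 3127 * 7.1 = 452914.68
Step 4: K = 7289.1 / 452914.68 = 0.01609 cm/s

0.01609


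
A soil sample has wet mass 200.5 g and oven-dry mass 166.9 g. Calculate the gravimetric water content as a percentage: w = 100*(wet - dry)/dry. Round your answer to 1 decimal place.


Step 1: Water mass = wet - dry = 200.5 - 166.9 = 33.6 g
Step 2: w = 100 * water mass / dry mass
Step 3: w = 100 * 33.6 / 166.9 = 20.1%

20.1


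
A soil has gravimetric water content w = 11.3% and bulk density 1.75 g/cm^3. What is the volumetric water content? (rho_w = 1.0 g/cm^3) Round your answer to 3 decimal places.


Step 1: theta = (w / 100) * BD / rho_w
Step 2: theta = (11.3 / 100) * 1.75 / 1.0
Step 3: theta = 0.113 * 1.75
Step 4: theta = 0.198

0.198


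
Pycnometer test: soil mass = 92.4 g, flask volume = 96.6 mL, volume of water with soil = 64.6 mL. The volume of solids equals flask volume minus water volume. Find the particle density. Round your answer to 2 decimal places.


Step 1: Volume of solids = flask volume - water volume with soil
Step 2: V_solids = 96.6 - 64.6 = 32.0 mL
Step 3: Particle density = mass / V_solids = 92.4 / 32.0 = 2.89 g/cm^3

2.89


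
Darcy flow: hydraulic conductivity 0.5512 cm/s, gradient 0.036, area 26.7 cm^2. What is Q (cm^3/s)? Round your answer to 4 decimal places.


Step 1: Apply Darcy's law: Q = K * i * A
Step 2: Q = 0.5512 * 0.036 * 26.7
Step 3: Q = 0.5298 cm^3/s

0.5298


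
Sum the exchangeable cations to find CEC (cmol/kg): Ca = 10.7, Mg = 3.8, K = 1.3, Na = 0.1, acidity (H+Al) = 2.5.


Step 1: CEC = Ca + Mg + K + Na + (H+Al)
Step 2: CEC = 10.7 + 3.8 + 1.3 + 0.1 + 2.5
Step 3: CEC = 18.4 cmol/kg

18.4


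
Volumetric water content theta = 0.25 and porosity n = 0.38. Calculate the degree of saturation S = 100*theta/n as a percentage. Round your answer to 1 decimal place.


Step 1: S = 100 * theta_v / n
Step 2: S = 100 * 0.25 / 0.38
Step 3: S = 65.8%

65.8


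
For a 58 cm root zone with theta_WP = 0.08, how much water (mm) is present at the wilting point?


Step 1: Water (mm) = theta_WP * depth * 10
Step 2: Water = 0.08 * 58 * 10
Step 3: Water = 46.4 mm

46.4


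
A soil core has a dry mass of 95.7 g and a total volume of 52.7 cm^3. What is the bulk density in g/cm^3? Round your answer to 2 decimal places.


Step 1: Identify the formula: BD = dry mass / volume
Step 2: Substitute values: BD = 95.7 / 52.7
Step 3: BD = 1.82 g/cm^3

1.82


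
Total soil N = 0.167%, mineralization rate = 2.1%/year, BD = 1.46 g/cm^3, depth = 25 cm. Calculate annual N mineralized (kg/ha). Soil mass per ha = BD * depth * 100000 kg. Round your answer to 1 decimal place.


Step 1: Soil mass per ha = BD * depth * 100000 = 1.46 * 25 * 100000 = 3650000 kg
Step 2: Total N pool = soil mass * N%/100 = 3650000 * 0.167/100 = 6095.5 kg/ha
Step 3: N mineralized = N pool * rate%/100 = 6095.5 * 2.1/100 = 128.0 kg/ha/yr

128.0


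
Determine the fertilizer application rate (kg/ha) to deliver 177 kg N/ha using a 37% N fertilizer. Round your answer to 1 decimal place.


Step 1: Fertilizer rate = target N / (N content / 100)
Step 2: Rate = 177 / (37 / 100)
Step 3: Rate = 177 / 0.37
Step 4: Rate = 478.4 kg/ha

478.4


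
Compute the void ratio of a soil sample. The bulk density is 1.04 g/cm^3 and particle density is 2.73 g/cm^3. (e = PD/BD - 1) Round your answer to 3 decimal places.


Step 1: e = PD / BD - 1
Step 2: e = 2.73 / 1.04 - 1
Step 3: e = 2.625 - 1
Step 4: e = 1.625

1.625


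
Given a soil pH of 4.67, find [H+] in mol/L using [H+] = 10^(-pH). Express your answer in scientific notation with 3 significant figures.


Step 1: [H+] = 10^(-pH)
Step 2: [H+] = 10^(-4.67)
Step 3: [H+] = 2.14e-05 mol/L

2.14e-05


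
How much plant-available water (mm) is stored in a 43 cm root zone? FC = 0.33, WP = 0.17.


Step 1: Available water = (FC - WP) * depth * 10
Step 2: AW = (0.33 - 0.17) * 43 * 10
Step 3: AW = 0.16 * 43 * 10
Step 4: AW = 68.8 mm

68.8


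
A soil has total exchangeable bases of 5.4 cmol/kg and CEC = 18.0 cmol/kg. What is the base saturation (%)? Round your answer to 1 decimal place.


Step 1: BS = 100 * (sum of bases) / CEC
Step 2: BS = 100 * 5.4 / 18.0
Step 3: BS = 30.0%

30.0


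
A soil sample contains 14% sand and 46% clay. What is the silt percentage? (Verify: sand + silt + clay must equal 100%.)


Step 1: sand + silt + clay = 100%
Step 2: silt = 100 - sand - clay
Step 3: silt = 100 - 14 - 46
Step 4: silt = 40%

40


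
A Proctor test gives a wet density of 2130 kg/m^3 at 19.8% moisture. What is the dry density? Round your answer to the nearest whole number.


Step 1: Dry density = wet density / (1 + w/100)
Step 2: Dry density = 2130 / (1 + 19.8/100)
Step 3: Dry density = 2130 / 1.198
Step 4: Dry density = 1778 kg/m^3

1778


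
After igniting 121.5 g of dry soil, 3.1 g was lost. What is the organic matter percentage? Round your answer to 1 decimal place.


Step 1: OM% = 100 * LOI / sample mass
Step 2: OM = 100 * 3.1 / 121.5
Step 3: OM = 2.6%

2.6


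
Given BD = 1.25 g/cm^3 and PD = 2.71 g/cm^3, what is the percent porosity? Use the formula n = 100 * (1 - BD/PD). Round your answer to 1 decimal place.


Step 1: Formula: n = 100 * (1 - BD / PD)
Step 2: n = 100 * (1 - 1.25 / 2.71)
Step 3: n = 100 * (1 - 0.46125)
Step 4: n = 53.9%

53.9


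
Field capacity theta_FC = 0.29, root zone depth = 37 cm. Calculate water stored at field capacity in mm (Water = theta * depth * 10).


Step 1: Water (mm) = theta_FC * depth (cm) * 10
Step 2: Water = 0.29 * 37 * 10
Step 3: Water = 107.3 mm

107.3


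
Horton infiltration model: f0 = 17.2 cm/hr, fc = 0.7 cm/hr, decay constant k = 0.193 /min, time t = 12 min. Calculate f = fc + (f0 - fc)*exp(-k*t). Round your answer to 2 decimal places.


Step 1: f = fc + (f0 - fc) * exp(-k * t)
Step 2: exp(-0.193 * 12) = 0.098667
Step 3: f = 0.7 + (17.2 - 0.7) * 0.098667
Step 4: f = 0.7 + 16.5 * 0.098667
Step 5: f = 2.33 cm/hr

2.33


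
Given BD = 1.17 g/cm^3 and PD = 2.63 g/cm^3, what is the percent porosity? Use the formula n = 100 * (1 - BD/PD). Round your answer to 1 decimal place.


Step 1: Formula: n = 100 * (1 - BD / PD)
Step 2: n = 100 * (1 - 1.17 / 2.63)
Step 3: n = 100 * (1 - 0.44487)
Step 4: n = 55.5%

55.5


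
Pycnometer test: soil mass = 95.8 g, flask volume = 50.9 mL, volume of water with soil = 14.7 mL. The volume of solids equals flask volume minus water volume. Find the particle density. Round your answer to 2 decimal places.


Step 1: Volume of solids = flask volume - water volume with soil
Step 2: V_solids = 50.9 - 14.7 = 36.2 mL
Step 3: Particle density = mass / V_solids = 95.8 / 36.2 = 2.65 g/cm^3

2.65


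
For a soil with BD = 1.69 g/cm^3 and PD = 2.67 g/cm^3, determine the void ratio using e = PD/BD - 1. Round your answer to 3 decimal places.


Step 1: e = PD / BD - 1
Step 2: e = 2.67 / 1.69 - 1
Step 3: e = 1.57988 - 1
Step 4: e = 0.58

0.58


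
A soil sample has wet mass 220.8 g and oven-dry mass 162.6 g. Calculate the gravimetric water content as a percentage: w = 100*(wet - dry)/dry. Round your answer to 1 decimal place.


Step 1: Water mass = wet - dry = 220.8 - 162.6 = 58.2 g
Step 2: w = 100 * water mass / dry mass
Step 3: w = 100 * 58.2 / 162.6 = 35.8%

35.8


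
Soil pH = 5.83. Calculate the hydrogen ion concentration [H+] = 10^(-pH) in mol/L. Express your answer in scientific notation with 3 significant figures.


Step 1: [H+] = 10^(-pH)
Step 2: [H+] = 10^(-5.83)
Step 3: [H+] = 1.48e-06 mol/L

1.48e-06


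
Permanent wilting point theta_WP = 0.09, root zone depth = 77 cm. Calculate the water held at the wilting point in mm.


Step 1: Water (mm) = theta_WP * depth * 10
Step 2: Water = 0.09 * 77 * 10
Step 3: Water = 69.3 mm

69.3


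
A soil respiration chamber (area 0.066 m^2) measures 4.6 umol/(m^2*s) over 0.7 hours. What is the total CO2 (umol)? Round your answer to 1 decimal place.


Step 1: Convert time to seconds: 0.7 hr * 3600 = 2520.0 s
Step 2: Total = flux * area * time_s
Step 3: Total = 4.6 * 0.066 * 2520.0
Step 4: Total = 765.1 umol

765.1


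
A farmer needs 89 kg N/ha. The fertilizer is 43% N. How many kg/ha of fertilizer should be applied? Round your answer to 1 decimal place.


Step 1: Fertilizer rate = target N / (N content / 100)
Step 2: Rate = 89 / (43 / 100)
Step 3: Rate = 89 / 0.43
Step 4: Rate = 207.0 kg/ha

207.0


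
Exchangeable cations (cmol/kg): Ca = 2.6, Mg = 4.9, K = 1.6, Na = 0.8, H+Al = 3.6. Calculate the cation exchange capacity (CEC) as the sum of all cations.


Step 1: CEC = Ca + Mg + K + Na + (H+Al)
Step 2: CEC = 2.6 + 4.9 + 1.6 + 0.8 + 3.6
Step 3: CEC = 13.5 cmol/kg

13.5


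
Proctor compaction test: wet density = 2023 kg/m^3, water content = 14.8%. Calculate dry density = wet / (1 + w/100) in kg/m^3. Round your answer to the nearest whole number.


Step 1: Dry density = wet density / (1 + w/100)
Step 2: Dry density = 2023 / (1 + 14.8/100)
Step 3: Dry density = 2023 / 1.148
Step 4: Dry density = 1762 kg/m^3

1762


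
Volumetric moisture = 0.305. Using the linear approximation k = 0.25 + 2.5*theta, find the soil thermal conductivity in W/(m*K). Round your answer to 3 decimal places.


Step 1: k = 0.25 + 2.5 * theta
Step 2: k = 0.25 + 2.5 * 0.305
Step 3: k = 0.25 + 0.763
Step 4: k = 1.013 W/(m*K)

1.013


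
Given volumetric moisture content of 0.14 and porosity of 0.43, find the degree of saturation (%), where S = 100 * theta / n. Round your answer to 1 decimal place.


Step 1: S = 100 * theta_v / n
Step 2: S = 100 * 0.14 / 0.43
Step 3: S = 32.6%

32.6


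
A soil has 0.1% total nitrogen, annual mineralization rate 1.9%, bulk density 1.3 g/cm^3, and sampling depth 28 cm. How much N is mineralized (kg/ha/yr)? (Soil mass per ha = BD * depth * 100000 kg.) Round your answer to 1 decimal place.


Step 1: Soil mass per ha = BD * depth * 100000 = 1.3 * 28 * 100000 = 3640000 kg
Step 2: Total N pool = soil mass * N%/100 = 3640000 * 0.1/100 = 3640.0 kg/ha
Step 3: N mineralized = N pool * rate%/100 = 3640.0 * 1.9/100 = 69.2 kg/ha/yr

69.2


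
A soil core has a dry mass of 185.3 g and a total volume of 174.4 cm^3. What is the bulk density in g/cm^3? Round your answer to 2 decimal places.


Step 1: Identify the formula: BD = dry mass / volume
Step 2: Substitute values: BD = 185.3 / 174.4
Step 3: BD = 1.06 g/cm^3

1.06


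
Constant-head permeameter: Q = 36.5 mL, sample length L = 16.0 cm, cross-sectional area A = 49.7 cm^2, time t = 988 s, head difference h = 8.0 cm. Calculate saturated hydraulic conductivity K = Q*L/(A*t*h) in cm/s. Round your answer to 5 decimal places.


Step 1: K = Q * L / (A * t * h)
Step 2: Numerator = 36.5 * 16.0 = 584.0
Step 3: Denominator = 49.7 * 988 * 8.0 = 392828.8
Step 4: K = 584.0 / 392828.8 = 0.00149 cm/s

0.00149


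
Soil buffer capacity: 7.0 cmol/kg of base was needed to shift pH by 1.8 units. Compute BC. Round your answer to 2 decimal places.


Step 1: BC = change in base / change in pH
Step 2: BC = 7.0 / 1.8
Step 3: BC = 3.89 cmol/(kg*pH unit)

3.89


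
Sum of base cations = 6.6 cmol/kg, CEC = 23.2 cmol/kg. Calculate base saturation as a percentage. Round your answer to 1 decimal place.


Step 1: BS = 100 * (sum of bases) / CEC
Step 2: BS = 100 * 6.6 / 23.2
Step 3: BS = 28.4%

28.4


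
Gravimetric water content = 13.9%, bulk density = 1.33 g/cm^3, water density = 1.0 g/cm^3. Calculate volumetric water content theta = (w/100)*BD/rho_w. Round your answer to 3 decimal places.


Step 1: theta = (w / 100) * BD / rho_w
Step 2: theta = (13.9 / 100) * 1.33 / 1.0
Step 3: theta = 0.139 * 1.33
Step 4: theta = 0.185

0.185


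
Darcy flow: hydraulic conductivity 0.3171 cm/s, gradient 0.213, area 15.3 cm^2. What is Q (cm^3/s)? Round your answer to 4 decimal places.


Step 1: Apply Darcy's law: Q = K * i * A
Step 2: Q = 0.3171 * 0.213 * 15.3
Step 3: Q = 1.0334 cm^3/s

1.0334


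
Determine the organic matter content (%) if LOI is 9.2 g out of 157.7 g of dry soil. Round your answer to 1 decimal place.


Step 1: OM% = 100 * LOI / sample mass
Step 2: OM = 100 * 9.2 / 157.7
Step 3: OM = 5.8%

5.8


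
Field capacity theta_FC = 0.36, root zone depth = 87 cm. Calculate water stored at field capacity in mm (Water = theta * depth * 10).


Step 1: Water (mm) = theta_FC * depth (cm) * 10
Step 2: Water = 0.36 * 87 * 10
Step 3: Water = 313.2 mm

313.2


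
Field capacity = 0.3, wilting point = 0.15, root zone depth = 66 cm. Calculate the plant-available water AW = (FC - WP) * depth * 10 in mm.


Step 1: Available water = (FC - WP) * depth * 10
Step 2: AW = (0.3 - 0.15) * 66 * 10
Step 3: AW = 0.15 * 66 * 10
Step 4: AW = 99.0 mm

99.0


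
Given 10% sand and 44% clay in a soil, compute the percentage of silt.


Step 1: sand + silt + clay = 100%
Step 2: silt = 100 - sand - clay
Step 3: silt = 100 - 10 - 44
Step 4: silt = 46%

46


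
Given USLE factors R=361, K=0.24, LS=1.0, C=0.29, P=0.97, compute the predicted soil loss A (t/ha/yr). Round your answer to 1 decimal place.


Step 1: A = R * K * LS * C * P
Step 2: R * K = 361 * 0.24 = 86.64
Step 3: (R*K) * LS = 86.64 * 1.0 = 86.64
Step 4: * C * P = 86.64 * 0.29 * 0.97 = 24.4
Step 5: A = 24.4 t/(ha*yr)

24.4


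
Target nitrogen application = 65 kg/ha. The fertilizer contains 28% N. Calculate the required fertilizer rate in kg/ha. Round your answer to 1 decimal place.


Step 1: Fertilizer rate = target N / (N content / 100)
Step 2: Rate = 65 / (28 / 100)
Step 3: Rate = 65 / 0.28
Step 4: Rate = 232.1 kg/ha

232.1


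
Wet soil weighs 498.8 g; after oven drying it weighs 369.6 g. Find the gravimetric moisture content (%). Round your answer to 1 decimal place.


Step 1: Water mass = wet - dry = 498.8 - 369.6 = 129.2 g
Step 2: w = 100 * water mass / dry mass
Step 3: w = 100 * 129.2 / 369.6 = 35.0%

35.0


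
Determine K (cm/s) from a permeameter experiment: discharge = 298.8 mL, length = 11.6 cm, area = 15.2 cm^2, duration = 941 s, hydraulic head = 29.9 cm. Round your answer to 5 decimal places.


Step 1: K = Q * L / (A * t * h)
Step 2: Numerator = 298.8 * 11.6 = 3466.08
Step 3: Denominator = 15.2 * 941 * 29.9 = 427665.68
Step 4: K = 3466.08 / 427665.68 = 0.0081 cm/s

0.0081


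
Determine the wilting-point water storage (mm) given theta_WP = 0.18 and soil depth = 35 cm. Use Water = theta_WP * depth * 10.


Step 1: Water (mm) = theta_WP * depth * 10
Step 2: Water = 0.18 * 35 * 10
Step 3: Water = 63.0 mm

63.0


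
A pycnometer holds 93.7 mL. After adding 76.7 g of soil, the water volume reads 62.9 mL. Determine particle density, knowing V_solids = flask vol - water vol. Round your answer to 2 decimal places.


Step 1: Volume of solids = flask volume - water volume with soil
Step 2: V_solids = 93.7 - 62.9 = 30.8 mL
Step 3: Particle density = mass / V_solids = 76.7 / 30.8 = 2.49 g/cm^3

2.49


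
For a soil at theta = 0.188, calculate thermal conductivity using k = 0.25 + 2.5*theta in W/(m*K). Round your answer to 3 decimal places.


Step 1: k = 0.25 + 2.5 * theta
Step 2: k = 0.25 + 2.5 * 0.188
Step 3: k = 0.25 + 0.47
Step 4: k = 0.72 W/(m*K)

0.72


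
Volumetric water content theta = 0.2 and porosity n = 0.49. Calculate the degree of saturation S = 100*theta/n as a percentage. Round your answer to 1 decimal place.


Step 1: S = 100 * theta_v / n
Step 2: S = 100 * 0.2 / 0.49
Step 3: S = 40.8%

40.8


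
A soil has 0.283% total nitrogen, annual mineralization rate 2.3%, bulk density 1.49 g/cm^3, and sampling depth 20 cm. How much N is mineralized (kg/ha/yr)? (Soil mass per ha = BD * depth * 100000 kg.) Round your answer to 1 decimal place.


Step 1: Soil mass per ha = BD * depth * 100000 = 1.49 * 20 * 100000 = 2980000 kg
Step 2: Total N pool = soil mass * N%/100 = 2980000 * 0.283/100 = 8433.4 kg/ha
Step 3: N mineralized = N pool * rate%/100 = 8433.4 * 2.3/100 = 194.0 kg/ha/yr

194.0


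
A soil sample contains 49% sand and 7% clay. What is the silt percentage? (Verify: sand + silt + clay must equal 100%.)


Step 1: sand + silt + clay = 100%
Step 2: silt = 100 - sand - clay
Step 3: silt = 100 - 49 - 7
Step 4: silt = 44%

44


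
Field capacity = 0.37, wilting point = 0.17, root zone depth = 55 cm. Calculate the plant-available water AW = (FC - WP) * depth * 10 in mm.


Step 1: Available water = (FC - WP) * depth * 10
Step 2: AW = (0.37 - 0.17) * 55 * 10
Step 3: AW = 0.2 * 55 * 10
Step 4: AW = 110.0 mm

110.0


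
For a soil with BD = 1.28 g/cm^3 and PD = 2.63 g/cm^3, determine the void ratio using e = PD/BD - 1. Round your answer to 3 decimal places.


Step 1: e = PD / BD - 1
Step 2: e = 2.63 / 1.28 - 1
Step 3: e = 2.05469 - 1
Step 4: e = 1.055

1.055


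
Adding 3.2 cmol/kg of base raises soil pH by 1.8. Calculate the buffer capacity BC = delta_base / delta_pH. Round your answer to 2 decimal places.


Step 1: BC = change in base / change in pH
Step 2: BC = 3.2 / 1.8
Step 3: BC = 1.78 cmol/(kg*pH unit)

1.78


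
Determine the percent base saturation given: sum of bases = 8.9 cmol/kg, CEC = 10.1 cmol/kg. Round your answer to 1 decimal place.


Step 1: BS = 100 * (sum of bases) / CEC
Step 2: BS = 100 * 8.9 / 10.1
Step 3: BS = 88.1%

88.1


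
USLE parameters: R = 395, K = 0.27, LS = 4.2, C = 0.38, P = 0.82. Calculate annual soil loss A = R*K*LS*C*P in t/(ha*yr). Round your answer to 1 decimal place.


Step 1: A = R * K * LS * C * P
Step 2: R * K = 395 * 0.27 = 106.65
Step 3: (R*K) * LS = 106.65 * 4.2 = 447.93
Step 4: * C * P = 447.93 * 0.38 * 0.82 = 139.6
Step 5: A = 139.6 t/(ha*yr)

139.6


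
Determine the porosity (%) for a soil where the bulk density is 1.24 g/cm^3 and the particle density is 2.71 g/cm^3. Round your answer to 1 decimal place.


Step 1: Formula: n = 100 * (1 - BD / PD)
Step 2: n = 100 * (1 - 1.24 / 2.71)
Step 3: n = 100 * (1 - 0.45756)
Step 4: n = 54.2%

54.2


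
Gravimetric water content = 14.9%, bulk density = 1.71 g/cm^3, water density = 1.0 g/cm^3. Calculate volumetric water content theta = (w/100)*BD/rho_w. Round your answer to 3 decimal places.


Step 1: theta = (w / 100) * BD / rho_w
Step 2: theta = (14.9 / 100) * 1.71 / 1.0
Step 3: theta = 0.149 * 1.71
Step 4: theta = 0.255

0.255


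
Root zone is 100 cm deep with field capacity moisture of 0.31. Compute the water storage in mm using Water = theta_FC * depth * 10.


Step 1: Water (mm) = theta_FC * depth (cm) * 10
Step 2: Water = 0.31 * 100 * 10
Step 3: Water = 310.0 mm

310.0


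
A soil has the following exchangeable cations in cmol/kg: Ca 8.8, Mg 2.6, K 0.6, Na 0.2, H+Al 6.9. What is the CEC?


Step 1: CEC = Ca + Mg + K + Na + (H+Al)
Step 2: CEC = 8.8 + 2.6 + 0.6 + 0.2 + 6.9
Step 3: CEC = 19.1 cmol/kg

19.1


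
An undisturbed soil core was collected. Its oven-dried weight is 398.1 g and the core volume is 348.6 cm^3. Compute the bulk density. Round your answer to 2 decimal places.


Step 1: Identify the formula: BD = dry mass / volume
Step 2: Substitute values: BD = 398.1 / 348.6
Step 3: BD = 1.14 g/cm^3

1.14


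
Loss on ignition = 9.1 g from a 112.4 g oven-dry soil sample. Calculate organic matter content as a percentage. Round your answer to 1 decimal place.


Step 1: OM% = 100 * LOI / sample mass
Step 2: OM = 100 * 9.1 / 112.4
Step 3: OM = 8.1%

8.1


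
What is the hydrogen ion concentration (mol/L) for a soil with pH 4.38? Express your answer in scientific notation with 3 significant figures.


Step 1: [H+] = 10^(-pH)
Step 2: [H+] = 10^(-4.38)
Step 3: [H+] = 4.17e-05 mol/L

4.17e-05


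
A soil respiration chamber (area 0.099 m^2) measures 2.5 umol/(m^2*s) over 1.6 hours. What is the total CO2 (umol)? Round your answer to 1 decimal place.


Step 1: Convert time to seconds: 1.6 hr * 3600 = 5760.0 s
Step 2: Total = flux * area * time_s
Step 3: Total = 2.5 * 0.099 * 5760.0
Step 4: Total = 1425.6 umol

1425.6


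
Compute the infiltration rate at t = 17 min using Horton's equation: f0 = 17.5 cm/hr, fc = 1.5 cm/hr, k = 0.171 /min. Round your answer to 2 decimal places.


Step 1: f = fc + (f0 - fc) * exp(-k * t)
Step 2: exp(-0.171 * 17) = 0.054639
Step 3: f = 1.5 + (17.5 - 1.5) * 0.054639
Step 4: f = 1.5 + 16.0 * 0.054639
Step 5: f = 2.37 cm/hr

2.37


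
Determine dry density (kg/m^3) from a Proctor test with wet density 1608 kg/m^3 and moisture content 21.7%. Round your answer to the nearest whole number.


Step 1: Dry density = wet density / (1 + w/100)
Step 2: Dry density = 1608 / (1 + 21.7/100)
Step 3: Dry density = 1608 / 1.217
Step 4: Dry density = 1321 kg/m^3

1321


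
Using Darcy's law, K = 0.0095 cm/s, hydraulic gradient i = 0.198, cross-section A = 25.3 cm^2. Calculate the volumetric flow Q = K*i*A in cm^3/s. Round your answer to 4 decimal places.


Step 1: Apply Darcy's law: Q = K * i * A
Step 2: Q = 0.0095 * 0.198 * 25.3
Step 3: Q = 0.0476 cm^3/s

0.0476


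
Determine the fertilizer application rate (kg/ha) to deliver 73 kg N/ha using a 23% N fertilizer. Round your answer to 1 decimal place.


Step 1: Fertilizer rate = target N / (N content / 100)
Step 2: Rate = 73 / (23 / 100)
Step 3: Rate = 73 / 0.23
Step 4: Rate = 317.4 kg/ha

317.4


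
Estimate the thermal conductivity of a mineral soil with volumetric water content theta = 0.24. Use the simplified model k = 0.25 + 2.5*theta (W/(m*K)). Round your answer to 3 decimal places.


Step 1: k = 0.25 + 2.5 * theta
Step 2: k = 0.25 + 2.5 * 0.24
Step 3: k = 0.25 + 0.6
Step 4: k = 0.85 W/(m*K)

0.85
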